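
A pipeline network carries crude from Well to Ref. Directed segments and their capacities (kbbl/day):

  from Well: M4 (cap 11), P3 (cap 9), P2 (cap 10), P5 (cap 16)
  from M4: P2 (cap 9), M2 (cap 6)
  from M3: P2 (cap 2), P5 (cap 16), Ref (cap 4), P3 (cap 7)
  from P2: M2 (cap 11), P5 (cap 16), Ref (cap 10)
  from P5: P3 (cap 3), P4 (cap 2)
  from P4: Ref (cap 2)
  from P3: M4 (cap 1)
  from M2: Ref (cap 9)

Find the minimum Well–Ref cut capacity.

21

Augment Well→P2→Ref: bottleneck 10, flow now 10.
Augment Well→M4→M2→Ref: bottleneck 6, flow now 16.
Augment Well→P5→P4→Ref: bottleneck 2, flow now 18.
Augment Well→M4→P2→M2→Ref: bottleneck 3, flow now 21.
No augmenting path remains; maximum flow = 21.
By max-flow min-cut, the minimum cut capacity equals the max flow.
In the residual graph, reachable from Well: {Well, M4, P2, P5, P3, M2}.
Min-cut edges: P2→Ref (10), P5→P4 (2), M2→Ref (9); capacity 10 + 2 + 9 = 21.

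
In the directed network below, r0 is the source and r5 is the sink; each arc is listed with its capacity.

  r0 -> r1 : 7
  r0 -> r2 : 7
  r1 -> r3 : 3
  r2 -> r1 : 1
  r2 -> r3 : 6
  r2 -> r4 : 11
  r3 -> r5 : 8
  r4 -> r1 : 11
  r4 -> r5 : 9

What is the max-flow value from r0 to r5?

10

Augment r0→r1→r3→r5: bottleneck 3, flow now 3.
Augment r0→r2→r3→r5: bottleneck 5, flow now 8.
Augment r0→r2→r4→r5: bottleneck 2, flow now 10.
No augmenting path remains; maximum flow = 10.
In the residual graph, reachable from r0: {r0, r1}.
Min-cut edges: r0→r2 (7), r1→r3 (3); capacity 7 + 3 = 10.
This cut is saturated, so no flow can exceed 10.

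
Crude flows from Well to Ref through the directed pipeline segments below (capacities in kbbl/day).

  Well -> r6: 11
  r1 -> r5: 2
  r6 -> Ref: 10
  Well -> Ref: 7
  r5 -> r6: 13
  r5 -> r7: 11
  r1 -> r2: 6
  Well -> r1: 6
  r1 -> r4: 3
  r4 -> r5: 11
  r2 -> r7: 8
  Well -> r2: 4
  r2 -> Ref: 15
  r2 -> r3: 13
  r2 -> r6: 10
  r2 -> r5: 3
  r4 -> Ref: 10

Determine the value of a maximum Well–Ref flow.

Augment Well→Ref: bottleneck 7, flow now 7.
Augment Well→r2→Ref: bottleneck 4, flow now 11.
Augment Well→r6→Ref: bottleneck 10, flow now 21.
Augment Well→r1→r2→Ref: bottleneck 6, flow now 27.
No augmenting path remains; maximum flow = 27.
In the residual graph, reachable from Well: {Well, r6}.
Min-cut edges: Well→r1 (6), Well→r2 (4), Well→Ref (7), r6→Ref (10); capacity 6 + 4 + 7 + 10 = 27.
This cut is saturated, so no flow can exceed 27.

27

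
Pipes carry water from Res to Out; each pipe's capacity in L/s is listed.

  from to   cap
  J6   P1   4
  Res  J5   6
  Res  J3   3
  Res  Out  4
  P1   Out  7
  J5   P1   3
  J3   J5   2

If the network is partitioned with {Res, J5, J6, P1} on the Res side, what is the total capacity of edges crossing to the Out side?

Edges leaving {Res, J5, J6, P1}: Res→J3 (3), Res→Out (4), P1→Out (7).
Cut capacity = 3 + 4 + 7 = 14.

14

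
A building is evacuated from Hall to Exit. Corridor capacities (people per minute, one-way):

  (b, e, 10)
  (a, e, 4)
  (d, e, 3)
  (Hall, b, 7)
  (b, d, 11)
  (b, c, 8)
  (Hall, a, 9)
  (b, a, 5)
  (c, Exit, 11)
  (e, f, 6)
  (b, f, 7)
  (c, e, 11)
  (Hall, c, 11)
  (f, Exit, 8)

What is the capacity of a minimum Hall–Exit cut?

Augment Hall→c→Exit: bottleneck 11, flow now 11.
Augment Hall→b→f→Exit: bottleneck 7, flow now 18.
Augment Hall→a→e→f→Exit: bottleneck 1, flow now 19.
No augmenting path remains; maximum flow = 19.
By max-flow min-cut, the minimum cut capacity equals the max flow.
In the residual graph, reachable from Hall: {Hall, a, b, c, d, e, f}.
Min-cut edges: c→Exit (11), f→Exit (8); capacity 11 + 8 = 19.

19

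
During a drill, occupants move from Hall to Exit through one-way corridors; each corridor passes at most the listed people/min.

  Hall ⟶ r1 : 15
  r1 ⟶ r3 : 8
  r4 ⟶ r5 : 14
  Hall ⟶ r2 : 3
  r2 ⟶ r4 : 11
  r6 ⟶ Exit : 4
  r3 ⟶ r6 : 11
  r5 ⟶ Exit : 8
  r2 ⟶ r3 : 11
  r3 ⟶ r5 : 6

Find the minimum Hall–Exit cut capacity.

11

Augment Hall→r1→r3→r5→Exit: bottleneck 6, flow now 6.
Augment Hall→r1→r3→r6→Exit: bottleneck 2, flow now 8.
Augment Hall→r2→r3→r6→Exit: bottleneck 2, flow now 10.
Augment Hall→r2→r4→r5→Exit: bottleneck 1, flow now 11.
No augmenting path remains; maximum flow = 11.
By max-flow min-cut, the minimum cut capacity equals the max flow.
In the residual graph, reachable from Hall: {Hall, r1}.
Min-cut edges: Hall→r2 (3), r1→r3 (8); capacity 3 + 8 = 11.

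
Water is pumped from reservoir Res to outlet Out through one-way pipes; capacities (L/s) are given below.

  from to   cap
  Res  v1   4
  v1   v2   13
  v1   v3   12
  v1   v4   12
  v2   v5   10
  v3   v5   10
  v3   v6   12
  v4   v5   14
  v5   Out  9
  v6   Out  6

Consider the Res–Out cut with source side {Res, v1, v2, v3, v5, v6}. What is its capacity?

27

Edges leaving {Res, v1, v2, v3, v5, v6}: v1→v4 (12), v5→Out (9), v6→Out (6).
Cut capacity = 12 + 9 + 6 = 27.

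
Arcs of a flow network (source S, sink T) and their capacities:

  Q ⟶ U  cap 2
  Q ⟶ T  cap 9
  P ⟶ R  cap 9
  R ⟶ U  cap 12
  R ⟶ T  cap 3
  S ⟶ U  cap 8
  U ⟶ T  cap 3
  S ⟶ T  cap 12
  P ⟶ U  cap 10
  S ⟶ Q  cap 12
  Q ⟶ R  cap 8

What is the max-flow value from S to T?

Augment S→T: bottleneck 12, flow now 12.
Augment S→Q→T: bottleneck 9, flow now 21.
Augment S→U→T: bottleneck 3, flow now 24.
Augment S→Q→R→T: bottleneck 3, flow now 27.
No augmenting path remains; maximum flow = 27.
In the residual graph, reachable from S: {S, U}.
Min-cut edges: S→Q (12), S→T (12), U→T (3); capacity 12 + 12 + 3 = 27.
This cut is saturated, so no flow can exceed 27.

27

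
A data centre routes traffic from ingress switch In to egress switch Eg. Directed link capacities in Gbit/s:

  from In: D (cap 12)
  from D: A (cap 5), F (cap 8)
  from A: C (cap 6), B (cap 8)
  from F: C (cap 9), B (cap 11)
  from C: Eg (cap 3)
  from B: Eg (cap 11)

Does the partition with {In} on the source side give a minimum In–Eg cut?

Yes — it is a minimum cut (capacity 12).

Given cut capacity: 12 = 12.
Augment In→D→A→C→Eg: bottleneck 3, flow now 3.
Augment In→D→A→B→Eg: bottleneck 2, flow now 5.
Augment In→D→F→B→Eg: bottleneck 7, flow now 12.
No augmenting path remains; maximum flow = 12.
Cut capacity 12 equals the max flow, so it is a minimum cut.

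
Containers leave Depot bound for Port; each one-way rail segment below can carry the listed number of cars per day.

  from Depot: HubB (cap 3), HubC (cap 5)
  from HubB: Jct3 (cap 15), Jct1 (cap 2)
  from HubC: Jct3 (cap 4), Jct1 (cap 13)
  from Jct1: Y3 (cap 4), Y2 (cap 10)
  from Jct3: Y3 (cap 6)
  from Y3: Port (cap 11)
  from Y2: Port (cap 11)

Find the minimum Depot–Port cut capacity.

8

Augment Depot→HubB→Jct1→Y3→Port: bottleneck 2, flow now 2.
Augment Depot→HubB→Jct3→Y3→Port: bottleneck 1, flow now 3.
Augment Depot→HubC→Jct1→Y3→Port: bottleneck 2, flow now 5.
Augment Depot→HubC→Jct1→Y2→Port: bottleneck 3, flow now 8.
No augmenting path remains; maximum flow = 8.
By max-flow min-cut, the minimum cut capacity equals the max flow.
In the residual graph, reachable from Depot: {Depot}.
Min-cut edges: Depot→HubB (3), Depot→HubC (5); capacity 3 + 5 = 8.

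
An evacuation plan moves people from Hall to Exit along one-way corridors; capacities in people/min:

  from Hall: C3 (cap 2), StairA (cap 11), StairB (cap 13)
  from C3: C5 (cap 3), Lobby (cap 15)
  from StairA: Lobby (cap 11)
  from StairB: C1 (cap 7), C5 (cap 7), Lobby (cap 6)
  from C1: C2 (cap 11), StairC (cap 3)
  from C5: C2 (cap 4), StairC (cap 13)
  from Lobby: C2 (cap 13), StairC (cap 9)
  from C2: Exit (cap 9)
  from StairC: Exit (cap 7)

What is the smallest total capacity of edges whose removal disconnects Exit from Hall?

16

Augment Hall→C3→C5→C2→Exit: bottleneck 2, flow now 2.
Augment Hall→StairA→Lobby→C2→Exit: bottleneck 7, flow now 9.
Augment Hall→StairA→Lobby→StairC→Exit: bottleneck 4, flow now 13.
Augment Hall→StairB→C1→StairC→Exit: bottleneck 3, flow now 16.
No augmenting path remains; maximum flow = 16.
By max-flow min-cut, the minimum cut capacity equals the max flow.
In the residual graph, reachable from Hall: {Hall, C3, StairA, StairB, C1, C5, Lobby, C2, StairC}.
Min-cut edges: C2→Exit (9), StairC→Exit (7); capacity 9 + 7 = 16.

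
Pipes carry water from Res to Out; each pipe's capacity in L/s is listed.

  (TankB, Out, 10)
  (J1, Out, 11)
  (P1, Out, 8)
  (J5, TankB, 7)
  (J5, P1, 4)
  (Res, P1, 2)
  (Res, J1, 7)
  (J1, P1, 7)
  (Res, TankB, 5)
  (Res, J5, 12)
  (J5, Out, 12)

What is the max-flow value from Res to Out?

Augment Res→J5→Out: bottleneck 12, flow now 12.
Augment Res→J1→Out: bottleneck 7, flow now 19.
Augment Res→TankB→Out: bottleneck 5, flow now 24.
Augment Res→P1→Out: bottleneck 2, flow now 26.
No augmenting path remains; maximum flow = 26.
In the residual graph, reachable from Res: {Res}.
Min-cut edges: Res→J5 (12), Res→J1 (7), Res→TankB (5), Res→P1 (2); capacity 12 + 7 + 5 + 2 = 26.
This cut is saturated, so no flow can exceed 26.

26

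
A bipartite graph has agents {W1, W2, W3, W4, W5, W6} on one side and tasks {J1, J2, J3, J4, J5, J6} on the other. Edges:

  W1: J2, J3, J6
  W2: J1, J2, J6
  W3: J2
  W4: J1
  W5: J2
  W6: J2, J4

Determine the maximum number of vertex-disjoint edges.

Unit-capacity flow: source→left, listed edges, right→sink; max matching = max flow.
Augmenting path W1→J2 (+1); matched 1.
Augmenting path W2→J1 (+1); matched 2.
Augmenting path W6→J4 (+1); matched 3.
Augmenting path W3→J2→W1→J3 (+1); matched 4.
Augmenting path W4→J1→W2→J6 (+1); matched 5.
No augmenting path remains; maximum matching = 5.
König certificate: {W1, W2, W4, W6, J2} is a vertex cover of size 5 (every listed pair touches it), so no matching can be larger.

5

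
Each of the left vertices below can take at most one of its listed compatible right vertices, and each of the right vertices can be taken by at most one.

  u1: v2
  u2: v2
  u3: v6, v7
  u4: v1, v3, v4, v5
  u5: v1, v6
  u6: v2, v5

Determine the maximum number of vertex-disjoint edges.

5

Unit-capacity flow: source→left, listed edges, right→sink; max matching = max flow.
Augmenting path u1→v2 (+1); matched 1.
Augmenting path u3→v6 (+1); matched 2.
Augmenting path u4→v1 (+1); matched 3.
Augmenting path u6→v5 (+1); matched 4.
Augmenting path u5→v1→u4→v3 (+1); matched 5.
No augmenting path remains; maximum matching = 5.
König certificate: {u3, u4, u5, u6, v2} is a vertex cover of size 5 (every listed pair touches it), so no matching can be larger.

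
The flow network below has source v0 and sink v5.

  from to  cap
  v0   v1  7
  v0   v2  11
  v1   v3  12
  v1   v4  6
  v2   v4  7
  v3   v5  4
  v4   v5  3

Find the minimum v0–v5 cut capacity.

Augment v0→v1→v3→v5: bottleneck 4, flow now 4.
Augment v0→v1→v4→v5: bottleneck 3, flow now 7.
No augmenting path remains; maximum flow = 7.
By max-flow min-cut, the minimum cut capacity equals the max flow.
In the residual graph, reachable from v0: {v0, v1, v2, v3, v4}.
Min-cut edges: v3→v5 (4), v4→v5 (3); capacity 4 + 3 = 7.

7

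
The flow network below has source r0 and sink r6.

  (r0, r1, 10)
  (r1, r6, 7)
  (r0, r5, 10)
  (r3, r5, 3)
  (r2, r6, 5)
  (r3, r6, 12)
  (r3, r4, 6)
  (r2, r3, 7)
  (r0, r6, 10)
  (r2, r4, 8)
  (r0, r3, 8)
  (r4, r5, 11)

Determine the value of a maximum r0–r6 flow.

25

Augment r0→r6: bottleneck 10, flow now 10.
Augment r0→r1→r6: bottleneck 7, flow now 17.
Augment r0→r3→r6: bottleneck 8, flow now 25.
No augmenting path remains; maximum flow = 25.
In the residual graph, reachable from r0: {r0, r1, r5}.
Min-cut edges: r0→r3 (8), r0→r6 (10), r1→r6 (7); capacity 8 + 10 + 7 = 25.
This cut is saturated, so no flow can exceed 25.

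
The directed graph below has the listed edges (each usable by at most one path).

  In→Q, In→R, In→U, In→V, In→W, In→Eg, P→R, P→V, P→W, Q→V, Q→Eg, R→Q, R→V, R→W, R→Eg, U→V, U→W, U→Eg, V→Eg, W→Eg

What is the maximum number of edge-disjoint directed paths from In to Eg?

Assign every edge capacity 1; by Menger, the answer equals the max flow.
Path In→Eg (+1); total 1.
Path In→Q→Eg (+1); total 2.
Path In→R→Eg (+1); total 3.
Path In→U→Eg (+1); total 4.
Path In→V→Eg (+1); total 5.
Path In→W→Eg (+1); total 6.
No residual In→Eg path; max flow = 6.
Certifying cut of size 6: {In→Eg, In→Q, In→R, In→U, In→V, In→W}.

6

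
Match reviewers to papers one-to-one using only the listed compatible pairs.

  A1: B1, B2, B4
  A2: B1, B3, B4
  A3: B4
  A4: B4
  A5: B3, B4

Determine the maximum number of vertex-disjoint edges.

4

Unit-capacity flow: source→left, listed edges, right→sink; max matching = max flow.
Augmenting path A1→B1 (+1); matched 1.
Augmenting path A2→B3 (+1); matched 2.
Augmenting path A3→B4 (+1); matched 3.
Augmenting path A5→B3→A2→B1→A1→B2 (+1); matched 4.
No augmenting path remains; maximum matching = 4.
König certificate: {A1, A2, A5, B4} is a vertex cover of size 4 (every listed pair touches it), so no matching can be larger.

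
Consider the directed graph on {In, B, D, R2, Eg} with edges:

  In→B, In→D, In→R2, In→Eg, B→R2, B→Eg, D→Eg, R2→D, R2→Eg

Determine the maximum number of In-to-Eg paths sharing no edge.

Assign every edge capacity 1; by Menger, the answer equals the max flow.
Path In→Eg (+1); total 1.
Path In→B→Eg (+1); total 2.
Path In→D→Eg (+1); total 3.
Path In→R2→Eg (+1); total 4.
No residual In→Eg path; max flow = 4.
Certifying cut of size 4: {In→B, In→D, In→Eg, In→R2}.

4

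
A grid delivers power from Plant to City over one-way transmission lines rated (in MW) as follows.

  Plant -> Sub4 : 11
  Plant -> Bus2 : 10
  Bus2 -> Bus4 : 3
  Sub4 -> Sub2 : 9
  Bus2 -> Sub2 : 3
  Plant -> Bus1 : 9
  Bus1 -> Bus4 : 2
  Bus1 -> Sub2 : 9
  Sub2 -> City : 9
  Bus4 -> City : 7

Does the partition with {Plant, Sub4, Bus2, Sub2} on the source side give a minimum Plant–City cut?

No — its capacity is 21, but the minimum cut has capacity 14.

Given cut capacity: 9 + 3 + 9 = 21.
Augment Plant→Sub4→Sub2→City: bottleneck 9, flow now 9.
Augment Plant→Bus2→Bus4→City: bottleneck 3, flow now 12.
Augment Plant→Bus1→Bus4→City: bottleneck 2, flow now 14.
No augmenting path remains; maximum flow = 14.
In the residual graph, reachable from Plant: {Plant, Sub4, Bus2, Bus1, Sub2}.
Min-cut edges: Bus2→Bus4 (3), Bus1→Bus4 (2), Sub2→City (9); capacity 3 + 2 + 9 = 14.
Cut capacity 21 exceeds the max flow 14, so it is not minimum.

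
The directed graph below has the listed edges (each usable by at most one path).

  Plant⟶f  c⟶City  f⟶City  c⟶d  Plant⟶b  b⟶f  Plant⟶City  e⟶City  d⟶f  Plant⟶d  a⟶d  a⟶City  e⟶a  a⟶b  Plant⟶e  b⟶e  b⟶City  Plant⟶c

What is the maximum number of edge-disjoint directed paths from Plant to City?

5

Assign every edge capacity 1; by Menger, the answer equals the max flow.
Path Plant→City (+1); total 1.
Path Plant→b→City (+1); total 2.
Path Plant→c→City (+1); total 3.
Path Plant→e→City (+1); total 4.
Path Plant→f→City (+1); total 5.
No residual Plant→City path; max flow = 5.
Certifying cut of size 5: {Plant→City, Plant→b, Plant→c, Plant→e, f→City}.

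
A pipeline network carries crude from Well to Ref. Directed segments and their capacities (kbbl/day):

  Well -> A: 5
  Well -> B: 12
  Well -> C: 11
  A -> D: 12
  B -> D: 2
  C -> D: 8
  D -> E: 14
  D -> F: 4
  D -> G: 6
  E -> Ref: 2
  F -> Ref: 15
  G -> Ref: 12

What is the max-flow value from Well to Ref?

Augment Well→A→D→E→Ref: bottleneck 2, flow now 2.
Augment Well→A→D→F→Ref: bottleneck 3, flow now 5.
Augment Well→B→D→F→Ref: bottleneck 1, flow now 6.
Augment Well→B→D→G→Ref: bottleneck 1, flow now 7.
Augment Well→C→D→G→Ref: bottleneck 5, flow now 12.
No augmenting path remains; maximum flow = 12.
In the residual graph, reachable from Well: {Well, A, B, C, D, E}.
Min-cut edges: D→F (4), D→G (6), E→Ref (2); capacity 4 + 6 + 2 = 12.
This cut is saturated, so no flow can exceed 12.

12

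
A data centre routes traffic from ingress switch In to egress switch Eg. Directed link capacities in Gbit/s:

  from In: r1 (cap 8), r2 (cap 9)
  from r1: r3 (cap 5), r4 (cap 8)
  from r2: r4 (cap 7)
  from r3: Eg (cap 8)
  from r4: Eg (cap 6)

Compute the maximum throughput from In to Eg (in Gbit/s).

11

Augment In→r1→r3→Eg: bottleneck 5, flow now 5.
Augment In→r1→r4→Eg: bottleneck 3, flow now 8.
Augment In→r2→r4→Eg: bottleneck 3, flow now 11.
No augmenting path remains; maximum flow = 11.
In the residual graph, reachable from In: {In, r1, r2, r4}.
Min-cut edges: r1→r3 (5), r4→Eg (6); capacity 5 + 6 = 11.
This cut is saturated, so no flow can exceed 11.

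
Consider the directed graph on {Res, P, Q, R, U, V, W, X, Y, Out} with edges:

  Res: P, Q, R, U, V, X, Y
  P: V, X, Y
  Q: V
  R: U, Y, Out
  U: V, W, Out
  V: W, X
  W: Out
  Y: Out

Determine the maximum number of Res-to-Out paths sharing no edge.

4

Assign every edge capacity 1; by Menger, the answer equals the max flow.
Path Res→R→Out (+1); total 1.
Path Res→U→Out (+1); total 2.
Path Res→Y→Out (+1); total 3.
Path Res→V→W→Out (+1); total 4.
No residual Res→Out path; max flow = 4.
Certifying cut of size 4: {Res→R, Res→U, V→W, Y→Out}.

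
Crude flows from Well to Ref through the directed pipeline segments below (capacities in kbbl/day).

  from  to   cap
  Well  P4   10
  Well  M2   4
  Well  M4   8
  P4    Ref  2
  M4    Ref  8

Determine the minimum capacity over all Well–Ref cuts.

Augment Well→P4→Ref: bottleneck 2, flow now 2.
Augment Well→M4→Ref: bottleneck 8, flow now 10.
No augmenting path remains; maximum flow = 10.
By max-flow min-cut, the minimum cut capacity equals the max flow.
In the residual graph, reachable from Well: {Well, P4, M2}.
Min-cut edges: Well→M4 (8), P4→Ref (2); capacity 8 + 2 = 10.

10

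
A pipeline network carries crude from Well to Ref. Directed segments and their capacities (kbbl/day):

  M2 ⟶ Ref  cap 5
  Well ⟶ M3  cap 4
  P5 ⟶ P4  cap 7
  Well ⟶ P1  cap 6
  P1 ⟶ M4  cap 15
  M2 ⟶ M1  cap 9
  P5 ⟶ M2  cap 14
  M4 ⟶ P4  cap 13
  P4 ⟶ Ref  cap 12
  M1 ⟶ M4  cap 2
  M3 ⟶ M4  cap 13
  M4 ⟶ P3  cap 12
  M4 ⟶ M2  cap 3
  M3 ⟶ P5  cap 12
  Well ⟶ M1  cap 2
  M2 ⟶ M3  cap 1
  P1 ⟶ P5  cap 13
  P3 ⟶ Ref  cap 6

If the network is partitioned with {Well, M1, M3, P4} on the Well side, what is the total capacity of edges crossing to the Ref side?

Edges leaving {Well, M1, M3, P4}: Well→P1 (6), M1→M4 (2), M3→P5 (12), M3→M4 (13), P4→Ref (12).
Cut capacity = 6 + 2 + 12 + 13 + 12 = 45.

45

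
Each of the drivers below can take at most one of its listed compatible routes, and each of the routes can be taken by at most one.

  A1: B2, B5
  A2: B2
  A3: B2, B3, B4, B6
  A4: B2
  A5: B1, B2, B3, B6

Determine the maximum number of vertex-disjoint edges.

Unit-capacity flow: source→left, listed edges, right→sink; max matching = max flow.
Augmenting path A1→B2 (+1); matched 1.
Augmenting path A3→B3 (+1); matched 2.
Augmenting path A5→B1 (+1); matched 3.
Augmenting path A2→B2→A1→B5 (+1); matched 4.
No augmenting path remains; maximum matching = 4.
König certificate: {A1, A3, A5, B2} is a vertex cover of size 4 (every listed pair touches it), so no matching can be larger.

4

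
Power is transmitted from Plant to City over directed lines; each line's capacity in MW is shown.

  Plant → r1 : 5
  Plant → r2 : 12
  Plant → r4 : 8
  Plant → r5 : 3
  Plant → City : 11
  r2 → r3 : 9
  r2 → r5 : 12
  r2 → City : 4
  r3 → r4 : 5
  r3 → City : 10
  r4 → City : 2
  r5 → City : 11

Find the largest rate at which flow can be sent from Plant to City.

Augment Plant→City: bottleneck 11, flow now 11.
Augment Plant→r2→City: bottleneck 4, flow now 15.
Augment Plant→r4→City: bottleneck 2, flow now 17.
Augment Plant→r5→City: bottleneck 3, flow now 20.
Augment Plant→r2→r3→City: bottleneck 8, flow now 28.
No augmenting path remains; maximum flow = 28.
In the residual graph, reachable from Plant: {Plant, r1, r4}.
Min-cut edges: Plant→r2 (12), Plant→r5 (3), Plant→City (11), r4→City (2); capacity 12 + 3 + 11 + 2 = 28.
This cut is saturated, so no flow can exceed 28.

28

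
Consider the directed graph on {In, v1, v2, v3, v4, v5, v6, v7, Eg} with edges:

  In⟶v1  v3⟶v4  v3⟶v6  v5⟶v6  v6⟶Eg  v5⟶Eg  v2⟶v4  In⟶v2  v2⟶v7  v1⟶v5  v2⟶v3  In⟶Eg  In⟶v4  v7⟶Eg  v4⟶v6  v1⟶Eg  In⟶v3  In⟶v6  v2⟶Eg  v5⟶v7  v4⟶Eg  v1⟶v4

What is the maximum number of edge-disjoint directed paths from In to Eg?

Assign every edge capacity 1; by Menger, the answer equals the max flow.
Path In→Eg (+1); total 1.
Path In→v1→Eg (+1); total 2.
Path In→v2→Eg (+1); total 3.
Path In→v4→Eg (+1); total 4.
Path In→v6→Eg (+1); total 5.
No residual In→Eg path; max flow = 5.
Certifying cut of size 5: {In→Eg, In→v1, In→v2, v4→Eg, v6→Eg}.

5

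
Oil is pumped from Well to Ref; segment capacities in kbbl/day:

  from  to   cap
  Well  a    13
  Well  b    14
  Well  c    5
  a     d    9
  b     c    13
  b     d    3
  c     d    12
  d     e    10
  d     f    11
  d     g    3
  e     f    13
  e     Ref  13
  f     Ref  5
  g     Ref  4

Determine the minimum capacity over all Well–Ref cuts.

Augment Well→a→d→e→Ref: bottleneck 9, flow now 9.
Augment Well→b→d→e→Ref: bottleneck 1, flow now 10.
Augment Well→b→d→f→Ref: bottleneck 2, flow now 12.
Augment Well→c→d→f→Ref: bottleneck 3, flow now 15.
Augment Well→c→d→g→Ref: bottleneck 2, flow now 17.
Augment Well→b→c→d→g→Ref: bottleneck 1, flow now 18.
No augmenting path remains; maximum flow = 18.
By max-flow min-cut, the minimum cut capacity equals the max flow.
In the residual graph, reachable from Well: {Well, a, b, c, d, f}.
Min-cut edges: d→e (10), d→g (3), f→Ref (5); capacity 10 + 3 + 5 = 18.

18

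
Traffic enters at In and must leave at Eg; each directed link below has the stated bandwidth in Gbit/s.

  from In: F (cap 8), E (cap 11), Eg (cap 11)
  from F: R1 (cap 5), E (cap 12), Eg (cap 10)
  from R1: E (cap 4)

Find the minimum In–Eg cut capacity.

19

Augment In→Eg: bottleneck 11, flow now 11.
Augment In→F→Eg: bottleneck 8, flow now 19.
No augmenting path remains; maximum flow = 19.
By max-flow min-cut, the minimum cut capacity equals the max flow.
In the residual graph, reachable from In: {In, E}.
Min-cut edges: In→F (8), In→Eg (11); capacity 8 + 11 = 19.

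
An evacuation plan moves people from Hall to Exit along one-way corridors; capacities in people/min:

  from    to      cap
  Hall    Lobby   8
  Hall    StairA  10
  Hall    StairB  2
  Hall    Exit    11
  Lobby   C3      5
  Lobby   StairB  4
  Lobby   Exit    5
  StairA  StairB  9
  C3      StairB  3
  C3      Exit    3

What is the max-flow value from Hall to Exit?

19

Augment Hall→Exit: bottleneck 11, flow now 11.
Augment Hall→Lobby→Exit: bottleneck 5, flow now 16.
Augment Hall→Lobby→C3→Exit: bottleneck 3, flow now 19.
No augmenting path remains; maximum flow = 19.
In the residual graph, reachable from Hall: {Hall, StairA, StairB}.
Min-cut edges: Hall→Lobby (8), Hall→Exit (11); capacity 8 + 11 = 19.
This cut is saturated, so no flow can exceed 19.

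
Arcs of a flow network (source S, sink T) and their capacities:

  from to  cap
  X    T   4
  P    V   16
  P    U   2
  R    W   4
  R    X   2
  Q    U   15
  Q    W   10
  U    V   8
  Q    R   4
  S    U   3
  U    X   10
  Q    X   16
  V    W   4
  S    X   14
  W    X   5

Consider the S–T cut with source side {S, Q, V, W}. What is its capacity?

Edges leaving {S, Q, V, W}: S→U (3), S→X (14), Q→R (4), Q→U (15), Q→X (16), W→X (5).
Cut capacity = 3 + 14 + 4 + 15 + 16 + 5 = 57.

57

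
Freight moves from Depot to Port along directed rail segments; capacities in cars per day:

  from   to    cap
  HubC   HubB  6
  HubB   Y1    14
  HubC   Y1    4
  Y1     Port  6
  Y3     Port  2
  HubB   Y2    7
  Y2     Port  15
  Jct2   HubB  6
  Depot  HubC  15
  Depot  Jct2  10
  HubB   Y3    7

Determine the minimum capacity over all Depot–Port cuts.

15

Augment Depot→HubC→Y1→Port: bottleneck 4, flow now 4.
Augment Depot→Jct2→HubB→Y1→Port: bottleneck 2, flow now 6.
Augment Depot→Jct2→HubB→Y3→Port: bottleneck 2, flow now 8.
Augment Depot→Jct2→HubB→Y2→Port: bottleneck 2, flow now 10.
Augment Depot→HubC→HubB→Y2→Port: bottleneck 5, flow now 15.
No augmenting path remains; maximum flow = 15.
By max-flow min-cut, the minimum cut capacity equals the max flow.
In the residual graph, reachable from Depot: {Depot, Jct2, HubC, HubB, Y1, Y3}.
Min-cut edges: HubB→Y2 (7), Y1→Port (6), Y3→Port (2); capacity 7 + 6 + 2 = 15.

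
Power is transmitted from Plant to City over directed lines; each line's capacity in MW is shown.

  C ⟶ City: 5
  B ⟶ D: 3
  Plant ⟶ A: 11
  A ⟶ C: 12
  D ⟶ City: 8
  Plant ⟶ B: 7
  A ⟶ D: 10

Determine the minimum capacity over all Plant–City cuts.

Augment Plant→A→C→City: bottleneck 5, flow now 5.
Augment Plant→A→D→City: bottleneck 6, flow now 11.
Augment Plant→B→D→City: bottleneck 2, flow now 13.
No augmenting path remains; maximum flow = 13.
By max-flow min-cut, the minimum cut capacity equals the max flow.
In the residual graph, reachable from Plant: {Plant, A, B, C, D}.
Min-cut edges: C→City (5), D→City (8); capacity 5 + 8 = 13.

13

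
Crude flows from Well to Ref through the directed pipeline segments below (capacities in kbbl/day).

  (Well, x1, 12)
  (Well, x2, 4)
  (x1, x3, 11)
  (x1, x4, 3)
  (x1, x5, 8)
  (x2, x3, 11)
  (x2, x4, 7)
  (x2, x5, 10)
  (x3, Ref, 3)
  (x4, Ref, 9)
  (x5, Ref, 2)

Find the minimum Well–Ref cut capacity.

Augment Well→x1→x3→Ref: bottleneck 3, flow now 3.
Augment Well→x1→x4→Ref: bottleneck 3, flow now 6.
Augment Well→x1→x5→Ref: bottleneck 2, flow now 8.
Augment Well→x2→x4→Ref: bottleneck 4, flow now 12.
No augmenting path remains; maximum flow = 12.
By max-flow min-cut, the minimum cut capacity equals the max flow.
In the residual graph, reachable from Well: {Well, x1, x3, x5}.
Min-cut edges: Well→x2 (4), x1→x4 (3), x3→Ref (3), x5→Ref (2); capacity 4 + 3 + 3 + 2 = 12.

12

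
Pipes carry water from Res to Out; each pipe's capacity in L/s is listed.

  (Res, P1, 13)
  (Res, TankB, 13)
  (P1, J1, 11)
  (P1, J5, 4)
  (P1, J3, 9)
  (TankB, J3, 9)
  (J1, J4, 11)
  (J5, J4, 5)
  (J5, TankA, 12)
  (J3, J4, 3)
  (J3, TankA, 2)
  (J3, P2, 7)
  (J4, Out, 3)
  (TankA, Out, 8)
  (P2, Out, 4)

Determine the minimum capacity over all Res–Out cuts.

13

Augment Res→P1→J1→J4→Out: bottleneck 3, flow now 3.
Augment Res→P1→J5→TankA→Out: bottleneck 4, flow now 7.
Augment Res→P1→J3→TankA→Out: bottleneck 2, flow now 9.
Augment Res→P1→J3→P2→Out: bottleneck 4, flow now 13.
No augmenting path remains; maximum flow = 13.
By max-flow min-cut, the minimum cut capacity equals the max flow.
In the residual graph, reachable from Res: {Res, P1, TankB, J1, J3, J4, P2}.
Min-cut edges: P1→J5 (4), J3→TankA (2), J4→Out (3), P2→Out (4); capacity 4 + 2 + 3 + 4 = 13.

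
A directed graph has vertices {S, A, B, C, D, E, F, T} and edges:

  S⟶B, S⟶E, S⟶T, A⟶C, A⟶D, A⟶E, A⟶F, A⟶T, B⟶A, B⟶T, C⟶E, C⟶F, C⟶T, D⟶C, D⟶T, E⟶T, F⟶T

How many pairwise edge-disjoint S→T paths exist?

Assign every edge capacity 1; by Menger, the answer equals the max flow.
Path S→T (+1); total 1.
Path S→B→T (+1); total 2.
Path S→E→T (+1); total 3.
No residual S→T path; max flow = 3.
Certifying cut of size 3: {S→B, S→E, S→T}.

3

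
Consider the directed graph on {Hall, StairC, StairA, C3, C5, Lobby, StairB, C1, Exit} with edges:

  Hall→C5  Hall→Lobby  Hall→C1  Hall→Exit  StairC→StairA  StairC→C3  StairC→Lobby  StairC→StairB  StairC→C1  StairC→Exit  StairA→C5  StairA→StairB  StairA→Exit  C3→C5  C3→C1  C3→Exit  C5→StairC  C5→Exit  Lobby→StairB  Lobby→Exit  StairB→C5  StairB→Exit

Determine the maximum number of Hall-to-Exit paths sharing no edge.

3

Assign every edge capacity 1; by Menger, the answer equals the max flow.
Path Hall→Exit (+1); total 1.
Path Hall→C5→Exit (+1); total 2.
Path Hall→Lobby→Exit (+1); total 3.
No residual Hall→Exit path; max flow = 3.
Certifying cut of size 3: {Hall→C5, Hall→Exit, Hall→Lobby}.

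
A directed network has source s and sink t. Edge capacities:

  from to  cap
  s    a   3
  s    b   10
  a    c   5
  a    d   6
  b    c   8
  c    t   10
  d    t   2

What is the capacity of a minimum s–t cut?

Augment s→a→c→t: bottleneck 3, flow now 3.
Augment s→b→c→t: bottleneck 7, flow now 10.
Augment s→b→c→a→d→t: bottleneck 1, flow now 11. (uses reverse residual edge)
No augmenting path remains; maximum flow = 11.
By max-flow min-cut, the minimum cut capacity equals the max flow.
In the residual graph, reachable from s: {s, b}.
Min-cut edges: s→a (3), b→c (8); capacity 3 + 8 = 11.

11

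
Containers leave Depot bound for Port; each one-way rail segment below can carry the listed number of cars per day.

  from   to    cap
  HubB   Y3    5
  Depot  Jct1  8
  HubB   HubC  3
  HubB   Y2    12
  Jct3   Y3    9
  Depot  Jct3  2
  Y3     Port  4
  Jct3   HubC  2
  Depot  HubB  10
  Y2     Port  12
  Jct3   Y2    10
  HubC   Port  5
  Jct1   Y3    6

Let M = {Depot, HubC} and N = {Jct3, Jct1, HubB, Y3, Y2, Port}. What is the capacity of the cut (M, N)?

Edges leaving {Depot, HubC}: Depot→Jct3 (2), Depot→Jct1 (8), Depot→HubB (10), HubC→Port (5).
Cut capacity = 2 + 8 + 10 + 5 = 25.

25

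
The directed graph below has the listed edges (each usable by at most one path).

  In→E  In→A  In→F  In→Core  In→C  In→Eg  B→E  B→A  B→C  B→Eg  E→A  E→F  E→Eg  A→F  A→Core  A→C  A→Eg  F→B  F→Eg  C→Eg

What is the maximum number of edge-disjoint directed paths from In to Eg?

5

Assign every edge capacity 1; by Menger, the answer equals the max flow.
Path In→Eg (+1); total 1.
Path In→E→Eg (+1); total 2.
Path In→A→Eg (+1); total 3.
Path In→F→Eg (+1); total 4.
Path In→C→Eg (+1); total 5.
No residual In→Eg path; max flow = 5.
Certifying cut of size 5: {In→A, In→C, In→E, In→Eg, In→F}.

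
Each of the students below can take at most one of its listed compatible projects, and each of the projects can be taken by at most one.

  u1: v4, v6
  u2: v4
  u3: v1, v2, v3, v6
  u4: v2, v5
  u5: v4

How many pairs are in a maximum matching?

Unit-capacity flow: source→left, listed edges, right→sink; max matching = max flow.
Augmenting path u1→v4 (+1); matched 1.
Augmenting path u3→v1 (+1); matched 2.
Augmenting path u4→v2 (+1); matched 3.
Augmenting path u2→v4→u1→v6 (+1); matched 4.
No augmenting path remains; maximum matching = 4.
König certificate: {u1, u3, u4, v4} is a vertex cover of size 4 (every listed pair touches it), so no matching can be larger.

4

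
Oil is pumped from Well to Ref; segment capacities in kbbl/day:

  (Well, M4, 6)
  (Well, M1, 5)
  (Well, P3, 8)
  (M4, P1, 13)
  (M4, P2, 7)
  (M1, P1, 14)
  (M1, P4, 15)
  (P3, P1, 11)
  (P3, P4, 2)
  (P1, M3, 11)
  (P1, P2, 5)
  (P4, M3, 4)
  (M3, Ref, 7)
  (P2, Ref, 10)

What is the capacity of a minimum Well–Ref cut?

Augment Well→M4→P2→Ref: bottleneck 6, flow now 6.
Augment Well→M1→P1→M3→Ref: bottleneck 5, flow now 11.
Augment Well→P3→P1→M3→Ref: bottleneck 2, flow now 13.
Augment Well→P3→P1→P2→Ref: bottleneck 4, flow now 17.
No augmenting path remains; maximum flow = 17.
By max-flow min-cut, the minimum cut capacity equals the max flow.
In the residual graph, reachable from Well: {Well, M4, M1, P3, P1, P4, M3, P2}.
Min-cut edges: M3→Ref (7), P2→Ref (10); capacity 7 + 10 = 17.

17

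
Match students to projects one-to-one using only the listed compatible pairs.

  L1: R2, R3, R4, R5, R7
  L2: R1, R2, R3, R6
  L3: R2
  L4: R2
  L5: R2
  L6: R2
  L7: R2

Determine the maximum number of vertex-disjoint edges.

Unit-capacity flow: source→left, listed edges, right→sink; max matching = max flow.
Augmenting path L1→R2 (+1); matched 1.
Augmenting path L2→R1 (+1); matched 2.
Augmenting path L3→R2→L1→R3 (+1); matched 3.
No augmenting path remains; maximum matching = 3.
König certificate: {L1, L2, R2} is a vertex cover of size 3 (every listed pair touches it), so no matching can be larger.

3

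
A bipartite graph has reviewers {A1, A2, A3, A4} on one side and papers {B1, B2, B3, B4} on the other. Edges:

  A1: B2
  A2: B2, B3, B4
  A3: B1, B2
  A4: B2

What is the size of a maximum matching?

Unit-capacity flow: source→left, listed edges, right→sink; max matching = max flow.
Augmenting path A1→B2 (+1); matched 1.
Augmenting path A2→B3 (+1); matched 2.
Augmenting path A3→B1 (+1); matched 3.
No augmenting path remains; maximum matching = 3.
König certificate: {A2, A3, B2} is a vertex cover of size 3 (every listed pair touches it), so no matching can be larger.

3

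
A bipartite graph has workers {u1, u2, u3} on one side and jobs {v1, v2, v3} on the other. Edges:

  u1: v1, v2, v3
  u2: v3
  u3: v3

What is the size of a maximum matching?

Unit-capacity flow: source→left, listed edges, right→sink; max matching = max flow.
Augmenting path u1→v1 (+1); matched 1.
Augmenting path u2→v3 (+1); matched 2.
No augmenting path remains; maximum matching = 2.
König certificate: {u1, v3} is a vertex cover of size 2 (every listed pair touches it), so no matching can be larger.

2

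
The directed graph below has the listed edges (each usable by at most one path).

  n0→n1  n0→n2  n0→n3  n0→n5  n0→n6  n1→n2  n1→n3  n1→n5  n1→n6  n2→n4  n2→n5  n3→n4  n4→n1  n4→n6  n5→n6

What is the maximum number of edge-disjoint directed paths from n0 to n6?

4

Assign every edge capacity 1; by Menger, the answer equals the max flow.
Path n0→n6 (+1); total 1.
Path n0→n1→n6 (+1); total 2.
Path n0→n5→n6 (+1); total 3.
Path n0→n2→n4→n6 (+1); total 4.
No residual n0→n6 path; max flow = 4.
Certifying cut of size 4: {n0→n6, n1→n6, n4→n6, n5→n6}.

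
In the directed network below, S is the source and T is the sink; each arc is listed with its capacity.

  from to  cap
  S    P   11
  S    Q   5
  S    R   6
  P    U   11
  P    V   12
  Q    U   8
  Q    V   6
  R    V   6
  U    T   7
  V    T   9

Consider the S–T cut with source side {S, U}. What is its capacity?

29

Edges leaving {S, U}: S→P (11), S→Q (5), S→R (6), U→T (7).
Cut capacity = 11 + 5 + 6 + 7 = 29.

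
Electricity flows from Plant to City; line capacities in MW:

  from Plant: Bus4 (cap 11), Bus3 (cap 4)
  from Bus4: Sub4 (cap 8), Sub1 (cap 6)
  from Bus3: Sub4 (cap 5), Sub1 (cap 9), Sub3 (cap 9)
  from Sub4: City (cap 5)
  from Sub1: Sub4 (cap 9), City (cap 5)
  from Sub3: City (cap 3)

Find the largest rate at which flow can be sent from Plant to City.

13

Augment Plant→Bus4→Sub4→City: bottleneck 5, flow now 5.
Augment Plant→Bus4→Sub1→City: bottleneck 5, flow now 10.
Augment Plant→Bus3→Sub3→City: bottleneck 3, flow now 13.
No augmenting path remains; maximum flow = 13.
In the residual graph, reachable from Plant: {Plant, Bus4, Bus3, Sub4, Sub1, Sub3}.
Min-cut edges: Sub4→City (5), Sub1→City (5), Sub3→City (3); capacity 5 + 5 + 3 = 13.
This cut is saturated, so no flow can exceed 13.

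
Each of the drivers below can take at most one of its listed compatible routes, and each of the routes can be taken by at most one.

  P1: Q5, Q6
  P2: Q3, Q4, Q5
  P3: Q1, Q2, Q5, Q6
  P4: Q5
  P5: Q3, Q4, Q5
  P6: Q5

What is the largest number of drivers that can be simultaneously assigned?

Unit-capacity flow: source→left, listed edges, right→sink; max matching = max flow.
Augmenting path P1→Q5 (+1); matched 1.
Augmenting path P2→Q3 (+1); matched 2.
Augmenting path P3→Q1 (+1); matched 3.
Augmenting path P5→Q4 (+1); matched 4.
Augmenting path P4→Q5→P1→Q6 (+1); matched 5.
No augmenting path remains; maximum matching = 5.
König certificate: {P1, P2, P3, P5, Q5} is a vertex cover of size 5 (every listed pair touches it), so no matching can be larger.

5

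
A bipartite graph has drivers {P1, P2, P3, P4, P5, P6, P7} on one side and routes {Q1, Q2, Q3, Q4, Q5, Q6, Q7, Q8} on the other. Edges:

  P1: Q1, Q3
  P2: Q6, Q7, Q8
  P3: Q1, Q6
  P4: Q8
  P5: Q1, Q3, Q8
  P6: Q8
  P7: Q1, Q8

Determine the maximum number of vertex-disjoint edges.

5

Unit-capacity flow: source→left, listed edges, right→sink; max matching = max flow.
Augmenting path P1→Q1 (+1); matched 1.
Augmenting path P2→Q6 (+1); matched 2.
Augmenting path P4→Q8 (+1); matched 3.
Augmenting path P5→Q3 (+1); matched 4.
Augmenting path P3→Q6→P2→Q7 (+1); matched 5.
No augmenting path remains; maximum matching = 5.
König certificate: {P2, P3, Q1, Q3, Q8} is a vertex cover of size 5 (every listed pair touches it), so no matching can be larger.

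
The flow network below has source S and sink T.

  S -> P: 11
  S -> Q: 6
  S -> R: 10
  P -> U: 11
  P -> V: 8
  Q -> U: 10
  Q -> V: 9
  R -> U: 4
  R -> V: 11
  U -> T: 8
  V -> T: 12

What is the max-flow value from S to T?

Augment S→P→U→T: bottleneck 8, flow now 8.
Augment S→P→V→T: bottleneck 3, flow now 11.
Augment S→Q→V→T: bottleneck 6, flow now 17.
Augment S→R→V→T: bottleneck 3, flow now 20.
No augmenting path remains; maximum flow = 20.
In the residual graph, reachable from S: {S, P, Q, R, U, V}.
Min-cut edges: U→T (8), V→T (12); capacity 8 + 12 = 20.
This cut is saturated, so no flow can exceed 20.

20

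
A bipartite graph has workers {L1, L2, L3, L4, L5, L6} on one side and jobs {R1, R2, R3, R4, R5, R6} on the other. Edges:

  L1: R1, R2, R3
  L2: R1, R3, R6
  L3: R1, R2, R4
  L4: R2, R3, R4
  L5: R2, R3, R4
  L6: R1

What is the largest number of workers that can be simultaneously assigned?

5

Unit-capacity flow: source→left, listed edges, right→sink; max matching = max flow.
Augmenting path L1→R1 (+1); matched 1.
Augmenting path L2→R3 (+1); matched 2.
Augmenting path L3→R2 (+1); matched 3.
Augmenting path L4→R4 (+1); matched 4.
Augmenting path L5→R3→L2→R6 (+1); matched 5.
No augmenting path remains; maximum matching = 5.
König certificate: {L2, R1, R2, R3, R4} is a vertex cover of size 5 (every listed pair touches it), so no matching can be larger.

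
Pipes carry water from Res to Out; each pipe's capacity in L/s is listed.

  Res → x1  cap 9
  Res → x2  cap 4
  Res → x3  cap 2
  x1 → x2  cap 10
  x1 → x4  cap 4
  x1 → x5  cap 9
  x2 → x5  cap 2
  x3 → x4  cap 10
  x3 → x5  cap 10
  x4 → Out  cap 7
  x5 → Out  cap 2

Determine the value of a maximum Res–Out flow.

8

Augment Res→x1→x4→Out: bottleneck 4, flow now 4.
Augment Res→x1→x5→Out: bottleneck 2, flow now 6.
Augment Res→x3→x4→Out: bottleneck 2, flow now 8.
No augmenting path remains; maximum flow = 8.
In the residual graph, reachable from Res: {Res, x1, x2, x5}.
Min-cut edges: Res→x3 (2), x1→x4 (4), x5→Out (2); capacity 2 + 4 + 2 = 8.
This cut is saturated, so no flow can exceed 8.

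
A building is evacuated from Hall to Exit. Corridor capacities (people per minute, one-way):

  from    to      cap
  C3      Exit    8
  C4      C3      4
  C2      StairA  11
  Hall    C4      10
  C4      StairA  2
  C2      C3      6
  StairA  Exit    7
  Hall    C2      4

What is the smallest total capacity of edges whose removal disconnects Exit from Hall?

Augment Hall→C2→StairA→Exit: bottleneck 4, flow now 4.
Augment Hall→C4→StairA→Exit: bottleneck 2, flow now 6.
Augment Hall→C4→C3→Exit: bottleneck 4, flow now 10.
No augmenting path remains; maximum flow = 10.
By max-flow min-cut, the minimum cut capacity equals the max flow.
In the residual graph, reachable from Hall: {Hall, C4}.
Min-cut edges: Hall→C2 (4), C4→StairA (2), C4→C3 (4); capacity 4 + 2 + 4 = 10.

10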